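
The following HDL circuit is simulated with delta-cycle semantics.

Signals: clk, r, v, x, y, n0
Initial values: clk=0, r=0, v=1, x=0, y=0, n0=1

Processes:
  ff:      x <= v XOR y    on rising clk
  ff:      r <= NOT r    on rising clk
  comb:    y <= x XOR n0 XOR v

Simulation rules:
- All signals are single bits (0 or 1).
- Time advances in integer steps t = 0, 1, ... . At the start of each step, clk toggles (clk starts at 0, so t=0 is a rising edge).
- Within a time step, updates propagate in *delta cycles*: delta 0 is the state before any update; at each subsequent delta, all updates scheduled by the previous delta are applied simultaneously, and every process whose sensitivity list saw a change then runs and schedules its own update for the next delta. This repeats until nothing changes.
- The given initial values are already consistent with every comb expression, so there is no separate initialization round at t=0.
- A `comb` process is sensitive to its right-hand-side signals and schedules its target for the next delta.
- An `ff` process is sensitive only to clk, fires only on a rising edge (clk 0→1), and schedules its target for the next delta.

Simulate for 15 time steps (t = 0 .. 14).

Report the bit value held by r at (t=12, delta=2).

t=0 Δ0: v=1 r=0 y=0 x=0 n0=1 clk=0
  Δ1: clk:0→1
  Δ2: r:0→1, x:0→1
  Δ3: y:0→1
  (3Δ to stable)
t=1 Δ0: v=1 r=1 y=1 x=1 n0=1 clk=1
  Δ1: clk:1→0
  (1Δ to stable)
t=2 Δ0: v=1 r=1 y=1 x=1 n0=1 clk=0
  Δ1: clk:0→1
  Δ2: r:1→0, x:1→0
  Δ3: y:1→0
  (3Δ to stable)
t=3 Δ0: v=1 r=0 y=0 x=0 n0=1 clk=1
  Δ1: clk:1→0
  (1Δ to stable)
t=4 Δ0: v=1 r=0 y=0 x=0 n0=1 clk=0
  Δ1: clk:0→1
  Δ2: r:0→1, x:0→1
  Δ3: y:0→1
  (3Δ to stable)
t=5 Δ0: v=1 r=1 y=1 x=1 n0=1 clk=1
  Δ1: clk:1→0
  (1Δ to stable)
t=6 Δ0: v=1 r=1 y=1 x=1 n0=1 clk=0
  Δ1: clk:0→1
  Δ2: r:1→0, x:1→0
  Δ3: y:1→0
  (3Δ to stable)
t=7 Δ0: v=1 r=0 y=0 x=0 n0=1 clk=1
  Δ1: clk:1→0
  (1Δ to stable)
t=8 Δ0: v=1 r=0 y=0 x=0 n0=1 clk=0
  Δ1: clk:0→1
  Δ2: r:0→1, x:0→1
  Δ3: y:0→1
  (3Δ to stable)
t=9 Δ0: v=1 r=1 y=1 x=1 n0=1 clk=1
  Δ1: clk:1→0
  (1Δ to stable)
t=10 Δ0: v=1 r=1 y=1 x=1 n0=1 clk=0
  Δ1: clk:0→1
  Δ2: r:1→0, x:1→0
  Δ3: y:1→0
  (3Δ to stable)
t=11 Δ0: v=1 r=0 y=0 x=0 n0=1 clk=1
  Δ1: clk:1→0
  (1Δ to stable)
t=12 Δ0: v=1 r=0 y=0 x=0 n0=1 clk=0
  Δ1: clk:0→1
  Δ2: r:0→1, x:0→1
  Δ3: y:0→1
  (3Δ to stable)
t=13 Δ0: v=1 r=1 y=1 x=1 n0=1 clk=1
  Δ1: clk:1→0
  (1Δ to stable)
t=14 Δ0: v=1 r=1 y=1 x=1 n0=1 clk=0
  Δ1: clk:0→1
  Δ2: r:1→0, x:1→0
  Δ3: y:1→0
  (3Δ to stable)

1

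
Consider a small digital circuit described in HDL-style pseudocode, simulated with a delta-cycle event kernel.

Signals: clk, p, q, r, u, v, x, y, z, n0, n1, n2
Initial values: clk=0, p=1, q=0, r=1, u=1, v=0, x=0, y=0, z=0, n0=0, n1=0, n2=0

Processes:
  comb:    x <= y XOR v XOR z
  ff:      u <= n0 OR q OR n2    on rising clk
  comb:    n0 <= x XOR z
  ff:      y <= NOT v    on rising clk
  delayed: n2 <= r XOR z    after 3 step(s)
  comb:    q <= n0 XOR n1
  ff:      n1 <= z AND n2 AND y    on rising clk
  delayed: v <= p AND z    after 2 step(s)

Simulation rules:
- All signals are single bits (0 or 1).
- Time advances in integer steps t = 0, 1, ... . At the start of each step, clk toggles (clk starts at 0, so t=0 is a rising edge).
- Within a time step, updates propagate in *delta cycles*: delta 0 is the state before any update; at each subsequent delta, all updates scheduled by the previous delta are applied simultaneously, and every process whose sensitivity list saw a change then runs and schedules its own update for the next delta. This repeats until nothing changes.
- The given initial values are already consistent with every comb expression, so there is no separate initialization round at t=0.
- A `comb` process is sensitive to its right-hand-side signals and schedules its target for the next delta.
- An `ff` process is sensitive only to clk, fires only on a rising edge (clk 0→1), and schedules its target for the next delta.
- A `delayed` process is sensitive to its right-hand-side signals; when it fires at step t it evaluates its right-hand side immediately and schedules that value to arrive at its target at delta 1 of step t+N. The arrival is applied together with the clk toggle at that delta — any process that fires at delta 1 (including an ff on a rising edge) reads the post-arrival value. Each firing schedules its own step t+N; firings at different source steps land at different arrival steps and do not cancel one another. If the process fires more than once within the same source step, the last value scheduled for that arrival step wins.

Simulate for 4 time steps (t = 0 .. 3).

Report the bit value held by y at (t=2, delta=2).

1

t=0 Δ0: n0=0 clk=0 q=0 v=0 u=1 n1=0 n2=0 p=1 y=0 z=0 x=0 r=1
  Δ1: clk:0→1
  Δ2: u:1→0, y:0→1
  Δ3: x:0→1
  Δ4: n0:0→1
  Δ5: q:0→1
  (5Δ to stable)
t=1 Δ0: n0=1 clk=1 q=1 v=0 u=0 n1=0 n2=0 p=1 y=1 z=0 x=1 r=1
  Δ1: clk:1→0
  (1Δ to stable)
t=2 Δ0: n0=1 clk=0 q=1 v=0 u=0 n1=0 n2=0 p=1 y=1 z=0 x=1 r=1
  Δ1: clk:0→1
  Δ2: u:0→1
  (2Δ to stable)
t=3 Δ0: n0=1 clk=1 q=1 v=0 u=1 n1=0 n2=0 p=1 y=1 z=0 x=1 r=1
  Δ1: clk:1→0
  (1Δ to stable)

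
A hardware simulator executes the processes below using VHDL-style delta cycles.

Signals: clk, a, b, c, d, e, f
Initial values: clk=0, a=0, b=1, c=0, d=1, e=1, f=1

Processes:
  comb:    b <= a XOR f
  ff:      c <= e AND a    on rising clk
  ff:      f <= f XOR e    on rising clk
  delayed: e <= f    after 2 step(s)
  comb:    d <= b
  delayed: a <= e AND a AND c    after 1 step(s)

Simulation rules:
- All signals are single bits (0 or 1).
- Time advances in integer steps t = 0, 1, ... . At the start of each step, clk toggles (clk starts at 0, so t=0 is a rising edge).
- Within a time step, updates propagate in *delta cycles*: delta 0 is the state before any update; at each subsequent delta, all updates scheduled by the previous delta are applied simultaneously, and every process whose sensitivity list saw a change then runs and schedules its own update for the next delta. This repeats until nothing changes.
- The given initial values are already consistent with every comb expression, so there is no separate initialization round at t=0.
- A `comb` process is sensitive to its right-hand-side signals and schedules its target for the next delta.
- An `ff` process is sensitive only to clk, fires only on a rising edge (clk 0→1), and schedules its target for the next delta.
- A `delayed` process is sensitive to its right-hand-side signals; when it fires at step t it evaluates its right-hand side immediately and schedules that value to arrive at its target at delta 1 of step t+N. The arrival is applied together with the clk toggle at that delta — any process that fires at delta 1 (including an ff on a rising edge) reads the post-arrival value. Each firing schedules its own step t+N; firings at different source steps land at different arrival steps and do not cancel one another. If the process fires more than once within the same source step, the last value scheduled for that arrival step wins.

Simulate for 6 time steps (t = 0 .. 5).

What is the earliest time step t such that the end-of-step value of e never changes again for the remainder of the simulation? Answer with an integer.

2

t=0 Δ0: d=1 c=0 e=1 b=1 a=0 f=1 clk=0
  Δ1: clk:0→1
  Δ2: f:1→0
  Δ3: b:1→0
  Δ4: d:1→0
  (4Δ to stable)
t=1 Δ0: d=0 c=0 e=1 b=0 a=0 f=0 clk=1
  Δ1: clk:1→0
  (1Δ to stable)
t=2 Δ0: d=0 c=0 e=1 b=0 a=0 f=0 clk=0
  Δ1: e:1→0, clk:0→1
  (1Δ to stable)
t=3 Δ0: d=0 c=0 e=0 b=0 a=0 f=0 clk=1
  Δ1: clk:1→0
  (1Δ to stable)
t=4 Δ0: d=0 c=0 e=0 b=0 a=0 f=0 clk=0
  Δ1: clk:0→1
  (1Δ to stable)
t=5 Δ0: d=0 c=0 e=0 b=0 a=0 f=0 clk=1
  Δ1: clk:1→0
  (1Δ to stable)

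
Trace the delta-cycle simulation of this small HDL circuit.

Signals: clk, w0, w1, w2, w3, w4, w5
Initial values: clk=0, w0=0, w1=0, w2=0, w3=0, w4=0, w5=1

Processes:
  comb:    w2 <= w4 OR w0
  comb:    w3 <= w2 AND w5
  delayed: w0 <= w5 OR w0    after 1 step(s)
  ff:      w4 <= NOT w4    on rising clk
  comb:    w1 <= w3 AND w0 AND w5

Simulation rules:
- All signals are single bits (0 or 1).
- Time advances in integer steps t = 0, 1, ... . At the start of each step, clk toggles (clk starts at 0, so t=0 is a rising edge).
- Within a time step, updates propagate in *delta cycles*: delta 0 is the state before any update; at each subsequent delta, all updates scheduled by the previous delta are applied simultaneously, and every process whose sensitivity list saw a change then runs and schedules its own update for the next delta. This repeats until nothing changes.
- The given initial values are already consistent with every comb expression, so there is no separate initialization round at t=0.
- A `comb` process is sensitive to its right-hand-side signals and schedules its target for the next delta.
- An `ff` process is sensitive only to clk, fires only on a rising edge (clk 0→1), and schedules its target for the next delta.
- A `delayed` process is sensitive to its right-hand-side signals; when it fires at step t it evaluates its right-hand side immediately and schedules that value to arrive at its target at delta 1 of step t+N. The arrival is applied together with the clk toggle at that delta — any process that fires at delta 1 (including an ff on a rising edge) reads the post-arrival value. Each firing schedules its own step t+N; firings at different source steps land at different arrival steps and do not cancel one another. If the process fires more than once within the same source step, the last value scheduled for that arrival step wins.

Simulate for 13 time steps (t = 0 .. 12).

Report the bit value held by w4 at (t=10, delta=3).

t0.Δ0 w1=0 clk=0 w4=0 w5=1 w0=0 w3=0 w2=0
t0.Δ1 w1=0 clk=1 w4=0 w5=1 w0=0 w3=0 w2=0
t0.Δ2 w1=0 clk=1 w4=1 w5=1 w0=0 w3=0 w2=0
t0.Δ3 w1=0 clk=1 w4=1 w5=1 w0=0 w3=0 w2=1
t0.Δ4 w1=0 clk=1 w4=1 w5=1 w0=0 w3=1 w2=1
t1.Δ0 w1=0 clk=1 w4=1 w5=1 w0=0 w3=1 w2=1
t1.Δ1 w1=0 clk=0 w4=1 w5=1 w0=0 w3=1 w2=1
t2.Δ0 w1=0 clk=0 w4=1 w5=1 w0=0 w3=1 w2=1
t2.Δ1 w1=0 clk=1 w4=1 w5=1 w0=0 w3=1 w2=1
t2.Δ2 w1=0 clk=1 w4=0 w5=1 w0=0 w3=1 w2=1
t2.Δ3 w1=0 clk=1 w4=0 w5=1 w0=0 w3=1 w2=0
t2.Δ4 w1=0 clk=1 w4=0 w5=1 w0=0 w3=0 w2=0
t3.Δ0 w1=0 clk=1 w4=0 w5=1 w0=0 w3=0 w2=0
t3.Δ1 w1=0 clk=0 w4=0 w5=1 w0=0 w3=0 w2=0
t4.Δ0 w1=0 clk=0 w4=0 w5=1 w0=0 w3=0 w2=0
t4.Δ1 w1=0 clk=1 w4=0 w5=1 w0=0 w3=0 w2=0
t4.Δ2 w1=0 clk=1 w4=1 w5=1 w0=0 w3=0 w2=0
t4.Δ3 w1=0 clk=1 w4=1 w5=1 w0=0 w3=0 w2=1
t4.Δ4 w1=0 clk=1 w4=1 w5=1 w0=0 w3=1 w2=1
t5.Δ0 w1=0 clk=1 w4=1 w5=1 w0=0 w3=1 w2=1
t5.Δ1 w1=0 clk=0 w4=1 w5=1 w0=0 w3=1 w2=1
t6.Δ0 w1=0 clk=0 w4=1 w5=1 w0=0 w3=1 w2=1
t6.Δ1 w1=0 clk=1 w4=1 w5=1 w0=0 w3=1 w2=1
t6.Δ2 w1=0 clk=1 w4=0 w5=1 w0=0 w3=1 w2=1
t6.Δ3 w1=0 clk=1 w4=0 w5=1 w0=0 w3=1 w2=0
t6.Δ4 w1=0 clk=1 w4=0 w5=1 w0=0 w3=0 w2=0
t7.Δ0 w1=0 clk=1 w4=0 w5=1 w0=0 w3=0 w2=0
t7.Δ1 w1=0 clk=0 w4=0 w5=1 w0=0 w3=0 w2=0
t8.Δ0 w1=0 clk=0 w4=0 w5=1 w0=0 w3=0 w2=0
t8.Δ1 w1=0 clk=1 w4=0 w5=1 w0=0 w3=0 w2=0
t8.Δ2 w1=0 clk=1 w4=1 w5=1 w0=0 w3=0 w2=0
t8.Δ3 w1=0 clk=1 w4=1 w5=1 w0=0 w3=0 w2=1
t8.Δ4 w1=0 clk=1 w4=1 w5=1 w0=0 w3=1 w2=1
t9.Δ0 w1=0 clk=1 w4=1 w5=1 w0=0 w3=1 w2=1
t9.Δ1 w1=0 clk=0 w4=1 w5=1 w0=0 w3=1 w2=1
t10.Δ0 w1=0 clk=0 w4=1 w5=1 w0=0 w3=1 w2=1
t10.Δ1 w1=0 clk=1 w4=1 w5=1 w0=0 w3=1 w2=1
t10.Δ2 w1=0 clk=1 w4=0 w5=1 w0=0 w3=1 w2=1
t10.Δ3 w1=0 clk=1 w4=0 w5=1 w0=0 w3=1 w2=0
t10.Δ4 w1=0 clk=1 w4=0 w5=1 w0=0 w3=0 w2=0
t11.Δ0 w1=0 clk=1 w4=0 w5=1 w0=0 w3=0 w2=0
t11.Δ1 w1=0 clk=0 w4=0 w5=1 w0=0 w3=0 w2=0
t12.Δ0 w1=0 clk=0 w4=0 w5=1 w0=0 w3=0 w2=0
t12.Δ1 w1=0 clk=1 w4=0 w5=1 w0=0 w3=0 w2=0
t12.Δ2 w1=0 clk=1 w4=1 w5=1 w0=0 w3=0 w2=0
t12.Δ3 w1=0 clk=1 w4=1 w5=1 w0=0 w3=0 w2=1
t12.Δ4 w1=0 clk=1 w4=1 w5=1 w0=0 w3=1 w2=1

0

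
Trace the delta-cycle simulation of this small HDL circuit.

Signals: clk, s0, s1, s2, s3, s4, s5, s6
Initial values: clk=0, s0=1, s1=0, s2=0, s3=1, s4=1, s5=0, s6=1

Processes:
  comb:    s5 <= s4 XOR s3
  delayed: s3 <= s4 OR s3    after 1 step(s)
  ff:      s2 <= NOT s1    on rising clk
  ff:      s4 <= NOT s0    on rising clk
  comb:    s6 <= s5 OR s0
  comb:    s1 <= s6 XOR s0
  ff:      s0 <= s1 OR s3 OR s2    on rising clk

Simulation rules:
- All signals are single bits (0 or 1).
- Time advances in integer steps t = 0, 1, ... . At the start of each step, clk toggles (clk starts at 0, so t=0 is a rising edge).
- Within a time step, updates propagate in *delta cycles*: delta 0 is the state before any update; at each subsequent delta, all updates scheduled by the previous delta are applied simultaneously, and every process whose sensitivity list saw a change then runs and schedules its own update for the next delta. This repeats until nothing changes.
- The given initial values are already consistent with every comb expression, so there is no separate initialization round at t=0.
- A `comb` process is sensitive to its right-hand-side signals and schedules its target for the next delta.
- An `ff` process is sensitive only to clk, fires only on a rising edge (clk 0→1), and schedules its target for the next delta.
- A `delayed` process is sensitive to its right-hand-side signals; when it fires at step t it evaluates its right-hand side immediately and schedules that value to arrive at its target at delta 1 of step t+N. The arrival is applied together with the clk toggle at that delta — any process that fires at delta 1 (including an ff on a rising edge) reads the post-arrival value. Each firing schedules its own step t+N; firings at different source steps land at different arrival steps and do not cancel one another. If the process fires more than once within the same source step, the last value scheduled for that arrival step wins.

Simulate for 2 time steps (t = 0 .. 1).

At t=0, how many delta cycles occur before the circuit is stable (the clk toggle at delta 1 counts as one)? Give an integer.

[bits: s5,s1,s2,s4,s3,s0,clk,s6]
t=0: Δ0=00011101 Δ1=00011111 Δ2=00101111 Δ3=10101111 | 3Δ
t=1: Δ0=10101111 Δ1=10101101 | 1Δ

3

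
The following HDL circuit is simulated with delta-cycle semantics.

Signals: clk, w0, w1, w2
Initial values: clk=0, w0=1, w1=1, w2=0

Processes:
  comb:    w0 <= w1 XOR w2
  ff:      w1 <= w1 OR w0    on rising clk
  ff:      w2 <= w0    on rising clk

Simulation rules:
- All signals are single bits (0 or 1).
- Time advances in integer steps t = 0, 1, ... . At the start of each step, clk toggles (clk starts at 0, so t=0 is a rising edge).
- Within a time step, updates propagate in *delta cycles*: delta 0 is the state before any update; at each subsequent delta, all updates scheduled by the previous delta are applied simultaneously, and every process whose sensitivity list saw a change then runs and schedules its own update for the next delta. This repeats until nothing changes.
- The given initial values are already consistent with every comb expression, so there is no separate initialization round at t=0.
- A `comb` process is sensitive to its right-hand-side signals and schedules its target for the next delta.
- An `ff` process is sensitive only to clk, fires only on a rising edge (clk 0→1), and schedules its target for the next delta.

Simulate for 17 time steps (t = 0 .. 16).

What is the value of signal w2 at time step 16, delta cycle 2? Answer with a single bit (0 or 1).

1

t=0 Δ0: w2=0 clk=0 w1=1 w0=1
  Δ1: clk:0→1
  Δ2: w2:0→1
  Δ3: w0:1→0
  (3Δ to stable)
t=1 Δ0: w2=1 clk=1 w1=1 w0=0
  Δ1: clk:1→0
  (1Δ to stable)
t=2 Δ0: w2=1 clk=0 w1=1 w0=0
  Δ1: clk:0→1
  Δ2: w2:1→0
  Δ3: w0:0→1
  (3Δ to stable)
t=3 Δ0: w2=0 clk=1 w1=1 w0=1
  Δ1: clk:1→0
  (1Δ to stable)
t=4 Δ0: w2=0 clk=0 w1=1 w0=1
  Δ1: clk:0→1
  Δ2: w2:0→1
  Δ3: w0:1→0
  (3Δ to stable)
t=5 Δ0: w2=1 clk=1 w1=1 w0=0
  Δ1: clk:1→0
  (1Δ to stable)
t=6 Δ0: w2=1 clk=0 w1=1 w0=0
  Δ1: clk:0→1
  Δ2: w2:1→0
  Δ3: w0:0→1
  (3Δ to stable)
t=7 Δ0: w2=0 clk=1 w1=1 w0=1
  Δ1: clk:1→0
  (1Δ to stable)
t=8 Δ0: w2=0 clk=0 w1=1 w0=1
  Δ1: clk:0→1
  Δ2: w2:0→1
  Δ3: w0:1→0
  (3Δ to stable)
t=9 Δ0: w2=1 clk=1 w1=1 w0=0
  Δ1: clk:1→0
  (1Δ to stable)
t=10 Δ0: w2=1 clk=0 w1=1 w0=0
  Δ1: clk:0→1
  Δ2: w2:1→0
  Δ3: w0:0→1
  (3Δ to stable)
t=11 Δ0: w2=0 clk=1 w1=1 w0=1
  Δ1: clk:1→0
  (1Δ to stable)
t=12 Δ0: w2=0 clk=0 w1=1 w0=1
  Δ1: clk:0→1
  Δ2: w2:0→1
  Δ3: w0:1→0
  (3Δ to stable)
t=13 Δ0: w2=1 clk=1 w1=1 w0=0
  Δ1: clk:1→0
  (1Δ to stable)
t=14 Δ0: w2=1 clk=0 w1=1 w0=0
  Δ1: clk:0→1
  Δ2: w2:1→0
  Δ3: w0:0→1
  (3Δ to stable)
t=15 Δ0: w2=0 clk=1 w1=1 w0=1
  Δ1: clk:1→0
  (1Δ to stable)
t=16 Δ0: w2=0 clk=0 w1=1 w0=1
  Δ1: clk:0→1
  Δ2: w2:0→1
  Δ3: w0:1→0
  (3Δ to stable)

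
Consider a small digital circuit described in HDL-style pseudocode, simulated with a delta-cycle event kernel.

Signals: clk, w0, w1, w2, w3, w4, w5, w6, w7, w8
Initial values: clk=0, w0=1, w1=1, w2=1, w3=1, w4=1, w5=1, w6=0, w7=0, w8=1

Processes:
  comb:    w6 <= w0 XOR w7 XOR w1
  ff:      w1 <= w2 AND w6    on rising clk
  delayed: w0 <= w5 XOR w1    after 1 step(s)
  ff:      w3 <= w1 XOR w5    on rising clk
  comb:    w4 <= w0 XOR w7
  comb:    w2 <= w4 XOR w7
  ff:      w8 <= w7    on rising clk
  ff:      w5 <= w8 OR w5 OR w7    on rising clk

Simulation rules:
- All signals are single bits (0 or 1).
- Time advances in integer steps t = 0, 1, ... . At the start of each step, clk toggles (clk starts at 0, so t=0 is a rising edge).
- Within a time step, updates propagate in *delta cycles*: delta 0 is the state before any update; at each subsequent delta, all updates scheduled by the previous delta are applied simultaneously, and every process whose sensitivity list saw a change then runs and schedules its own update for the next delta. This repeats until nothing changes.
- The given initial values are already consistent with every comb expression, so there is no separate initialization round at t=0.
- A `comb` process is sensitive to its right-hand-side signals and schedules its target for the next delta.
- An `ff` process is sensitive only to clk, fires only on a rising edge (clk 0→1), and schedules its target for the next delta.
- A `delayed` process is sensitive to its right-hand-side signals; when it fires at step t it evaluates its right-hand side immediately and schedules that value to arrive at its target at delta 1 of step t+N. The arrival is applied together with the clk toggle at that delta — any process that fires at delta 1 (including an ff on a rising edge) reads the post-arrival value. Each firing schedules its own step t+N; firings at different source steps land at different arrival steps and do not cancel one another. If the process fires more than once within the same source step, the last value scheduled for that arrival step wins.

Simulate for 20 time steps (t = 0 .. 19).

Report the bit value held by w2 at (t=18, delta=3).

1

t0.Δ0 w6=0 w0=1 w5=1 clk=0 w3=1 w8=1 w7=0 w1=1 w2=1 w4=1
t0.Δ1 w6=0 w0=1 w5=1 clk=1 w3=1 w8=1 w7=0 w1=1 w2=1 w4=1
t0.Δ2 w6=0 w0=1 w5=1 clk=1 w3=0 w8=0 w7=0 w1=0 w2=1 w4=1
t0.Δ3 w6=1 w0=1 w5=1 clk=1 w3=0 w8=0 w7=0 w1=0 w2=1 w4=1
t1.Δ0 w6=1 w0=1 w5=1 clk=1 w3=0 w8=0 w7=0 w1=0 w2=1 w4=1
t1.Δ1 w6=1 w0=1 w5=1 clk=0 w3=0 w8=0 w7=0 w1=0 w2=1 w4=1
t2.Δ0 w6=1 w0=1 w5=1 clk=0 w3=0 w8=0 w7=0 w1=0 w2=1 w4=1
t2.Δ1 w6=1 w0=1 w5=1 clk=1 w3=0 w8=0 w7=0 w1=0 w2=1 w4=1
t2.Δ2 w6=1 w0=1 w5=1 clk=1 w3=1 w8=0 w7=0 w1=1 w2=1 w4=1
t2.Δ3 w6=0 w0=1 w5=1 clk=1 w3=1 w8=0 w7=0 w1=1 w2=1 w4=1
t3.Δ0 w6=0 w0=1 w5=1 clk=1 w3=1 w8=0 w7=0 w1=1 w2=1 w4=1
t3.Δ1 w6=0 w0=0 w5=1 clk=0 w3=1 w8=0 w7=0 w1=1 w2=1 w4=1
t3.Δ2 w6=1 w0=0 w5=1 clk=0 w3=1 w8=0 w7=0 w1=1 w2=1 w4=0
t3.Δ3 w6=1 w0=0 w5=1 clk=0 w3=1 w8=0 w7=0 w1=1 w2=0 w4=0
t4.Δ0 w6=1 w0=0 w5=1 clk=0 w3=1 w8=0 w7=0 w1=1 w2=0 w4=0
t4.Δ1 w6=1 w0=0 w5=1 clk=1 w3=1 w8=0 w7=0 w1=1 w2=0 w4=0
t4.Δ2 w6=1 w0=0 w5=1 clk=1 w3=0 w8=0 w7=0 w1=0 w2=0 w4=0
t4.Δ3 w6=0 w0=0 w5=1 clk=1 w3=0 w8=0 w7=0 w1=0 w2=0 w4=0
t5.Δ0 w6=0 w0=0 w5=1 clk=1 w3=0 w8=0 w7=0 w1=0 w2=0 w4=0
t5.Δ1 w6=0 w0=1 w5=1 clk=0 w3=0 w8=0 w7=0 w1=0 w2=0 w4=0
t5.Δ2 w6=1 w0=1 w5=1 clk=0 w3=0 w8=0 w7=0 w1=0 w2=0 w4=1
t5.Δ3 w6=1 w0=1 w5=1 clk=0 w3=0 w8=0 w7=0 w1=0 w2=1 w4=1
t6.Δ0 w6=1 w0=1 w5=1 clk=0 w3=0 w8=0 w7=0 w1=0 w2=1 w4=1
t6.Δ1 w6=1 w0=1 w5=1 clk=1 w3=0 w8=0 w7=0 w1=0 w2=1 w4=1
t6.Δ2 w6=1 w0=1 w5=1 clk=1 w3=1 w8=0 w7=0 w1=1 w2=1 w4=1
t6.Δ3 w6=0 w0=1 w5=1 clk=1 w3=1 w8=0 w7=0 w1=1 w2=1 w4=1
t7.Δ0 w6=0 w0=1 w5=1 clk=1 w3=1 w8=0 w7=0 w1=1 w2=1 w4=1
t7.Δ1 w6=0 w0=0 w5=1 clk=0 w3=1 w8=0 w7=0 w1=1 w2=1 w4=1
t7.Δ2 w6=1 w0=0 w5=1 clk=0 w3=1 w8=0 w7=0 w1=1 w2=1 w4=0
t7.Δ3 w6=1 w0=0 w5=1 clk=0 w3=1 w8=0 w7=0 w1=1 w2=0 w4=0
t8.Δ0 w6=1 w0=0 w5=1 clk=0 w3=1 w8=0 w7=0 w1=1 w2=0 w4=0
t8.Δ1 w6=1 w0=0 w5=1 clk=1 w3=1 w8=0 w7=0 w1=1 w2=0 w4=0
t8.Δ2 w6=1 w0=0 w5=1 clk=1 w3=0 w8=0 w7=0 w1=0 w2=0 w4=0
t8.Δ3 w6=0 w0=0 w5=1 clk=1 w3=0 w8=0 w7=0 w1=0 w2=0 w4=0
t9.Δ0 w6=0 w0=0 w5=1 clk=1 w3=0 w8=0 w7=0 w1=0 w2=0 w4=0
t9.Δ1 w6=0 w0=1 w5=1 clk=0 w3=0 w8=0 w7=0 w1=0 w2=0 w4=0
t9.Δ2 w6=1 w0=1 w5=1 clk=0 w3=0 w8=0 w7=0 w1=0 w2=0 w4=1
t9.Δ3 w6=1 w0=1 w5=1 clk=0 w3=0 w8=0 w7=0 w1=0 w2=1 w4=1
t10.Δ0 w6=1 w0=1 w5=1 clk=0 w3=0 w8=0 w7=0 w1=0 w2=1 w4=1
t10.Δ1 w6=1 w0=1 w5=1 clk=1 w3=0 w8=0 w7=0 w1=0 w2=1 w4=1
t10.Δ2 w6=1 w0=1 w5=1 clk=1 w3=1 w8=0 w7=0 w1=1 w2=1 w4=1
t10.Δ3 w6=0 w0=1 w5=1 clk=1 w3=1 w8=0 w7=0 w1=1 w2=1 w4=1
t11.Δ0 w6=0 w0=1 w5=1 clk=1 w3=1 w8=0 w7=0 w1=1 w2=1 w4=1
t11.Δ1 w6=0 w0=0 w5=1 clk=0 w3=1 w8=0 w7=0 w1=1 w2=1 w4=1
t11.Δ2 w6=1 w0=0 w5=1 clk=0 w3=1 w8=0 w7=0 w1=1 w2=1 w4=0
t11.Δ3 w6=1 w0=0 w5=1 clk=0 w3=1 w8=0 w7=0 w1=1 w2=0 w4=0
t12.Δ0 w6=1 w0=0 w5=1 clk=0 w3=1 w8=0 w7=0 w1=1 w2=0 w4=0
t12.Δ1 w6=1 w0=0 w5=1 clk=1 w3=1 w8=0 w7=0 w1=1 w2=0 w4=0
t12.Δ2 w6=1 w0=0 w5=1 clk=1 w3=0 w8=0 w7=0 w1=0 w2=0 w4=0
t12.Δ3 w6=0 w0=0 w5=1 clk=1 w3=0 w8=0 w7=0 w1=0 w2=0 w4=0
t13.Δ0 w6=0 w0=0 w5=1 clk=1 w3=0 w8=0 w7=0 w1=0 w2=0 w4=0
t13.Δ1 w6=0 w0=1 w5=1 clk=0 w3=0 w8=0 w7=0 w1=0 w2=0 w4=0
t13.Δ2 w6=1 w0=1 w5=1 clk=0 w3=0 w8=0 w7=0 w1=0 w2=0 w4=1
t13.Δ3 w6=1 w0=1 w5=1 clk=0 w3=0 w8=0 w7=0 w1=0 w2=1 w4=1
t14.Δ0 w6=1 w0=1 w5=1 clk=0 w3=0 w8=0 w7=0 w1=0 w2=1 w4=1
t14.Δ1 w6=1 w0=1 w5=1 clk=1 w3=0 w8=0 w7=0 w1=0 w2=1 w4=1
t14.Δ2 w6=1 w0=1 w5=1 clk=1 w3=1 w8=0 w7=0 w1=1 w2=1 w4=1
t14.Δ3 w6=0 w0=1 w5=1 clk=1 w3=1 w8=0 w7=0 w1=1 w2=1 w4=1
t15.Δ0 w6=0 w0=1 w5=1 clk=1 w3=1 w8=0 w7=0 w1=1 w2=1 w4=1
t15.Δ1 w6=0 w0=0 w5=1 clk=0 w3=1 w8=0 w7=0 w1=1 w2=1 w4=1
t15.Δ2 w6=1 w0=0 w5=1 clk=0 w3=1 w8=0 w7=0 w1=1 w2=1 w4=0
t15.Δ3 w6=1 w0=0 w5=1 clk=0 w3=1 w8=0 w7=0 w1=1 w2=0 w4=0
t16.Δ0 w6=1 w0=0 w5=1 clk=0 w3=1 w8=0 w7=0 w1=1 w2=0 w4=0
t16.Δ1 w6=1 w0=0 w5=1 clk=1 w3=1 w8=0 w7=0 w1=1 w2=0 w4=0
t16.Δ2 w6=1 w0=0 w5=1 clk=1 w3=0 w8=0 w7=0 w1=0 w2=0 w4=0
t16.Δ3 w6=0 w0=0 w5=1 clk=1 w3=0 w8=0 w7=0 w1=0 w2=0 w4=0
t17.Δ0 w6=0 w0=0 w5=1 clk=1 w3=0 w8=0 w7=0 w1=0 w2=0 w4=0
t17.Δ1 w6=0 w0=1 w5=1 clk=0 w3=0 w8=0 w7=0 w1=0 w2=0 w4=0
t17.Δ2 w6=1 w0=1 w5=1 clk=0 w3=0 w8=0 w7=0 w1=0 w2=0 w4=1
t17.Δ3 w6=1 w0=1 w5=1 clk=0 w3=0 w8=0 w7=0 w1=0 w2=1 w4=1
t18.Δ0 w6=1 w0=1 w5=1 clk=0 w3=0 w8=0 w7=0 w1=0 w2=1 w4=1
t18.Δ1 w6=1 w0=1 w5=1 clk=1 w3=0 w8=0 w7=0 w1=0 w2=1 w4=1
t18.Δ2 w6=1 w0=1 w5=1 clk=1 w3=1 w8=0 w7=0 w1=1 w2=1 w4=1
t18.Δ3 w6=0 w0=1 w5=1 clk=1 w3=1 w8=0 w7=0 w1=1 w2=1 w4=1
t19.Δ0 w6=0 w0=1 w5=1 clk=1 w3=1 w8=0 w7=0 w1=1 w2=1 w4=1
t19.Δ1 w6=0 w0=0 w5=1 clk=0 w3=1 w8=0 w7=0 w1=1 w2=1 w4=1
t19.Δ2 w6=1 w0=0 w5=1 clk=0 w3=1 w8=0 w7=0 w1=1 w2=1 w4=0
t19.Δ3 w6=1 w0=0 w5=1 clk=0 w3=1 w8=0 w7=0 w1=1 w2=0 w4=0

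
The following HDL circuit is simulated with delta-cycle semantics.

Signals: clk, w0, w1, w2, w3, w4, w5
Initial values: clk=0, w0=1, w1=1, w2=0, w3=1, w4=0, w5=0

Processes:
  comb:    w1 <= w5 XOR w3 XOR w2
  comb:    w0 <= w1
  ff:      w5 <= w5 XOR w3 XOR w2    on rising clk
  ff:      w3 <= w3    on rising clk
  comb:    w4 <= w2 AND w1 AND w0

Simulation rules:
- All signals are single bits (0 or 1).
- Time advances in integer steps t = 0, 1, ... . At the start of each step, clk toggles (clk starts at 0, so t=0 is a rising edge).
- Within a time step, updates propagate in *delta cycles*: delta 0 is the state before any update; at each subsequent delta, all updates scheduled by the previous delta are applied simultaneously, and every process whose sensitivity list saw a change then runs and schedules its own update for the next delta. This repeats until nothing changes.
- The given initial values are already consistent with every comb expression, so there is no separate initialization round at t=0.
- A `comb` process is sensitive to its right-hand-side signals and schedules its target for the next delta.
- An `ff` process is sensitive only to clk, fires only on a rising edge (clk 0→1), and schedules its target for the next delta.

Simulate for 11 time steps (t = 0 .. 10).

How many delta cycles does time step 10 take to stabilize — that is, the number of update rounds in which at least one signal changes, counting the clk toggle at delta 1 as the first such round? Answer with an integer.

4

t=0 Δ0: clk=0 w3=1 w5=0 w2=0 w0=1 w4=0 w1=1
  Δ1: clk:0→1
  Δ2: w5:0→1
  Δ3: w1:1→0
  Δ4: w0:1→0
  (4Δ to stable)
t=1 Δ0: clk=1 w3=1 w5=1 w2=0 w0=0 w4=0 w1=0
  Δ1: clk:1→0
  (1Δ to stable)
t=2 Δ0: clk=0 w3=1 w5=1 w2=0 w0=0 w4=0 w1=0
  Δ1: clk:0→1
  Δ2: w5:1→0
  Δ3: w1:0→1
  Δ4: w0:0→1
  (4Δ to stable)
t=3 Δ0: clk=1 w3=1 w5=0 w2=0 w0=1 w4=0 w1=1
  Δ1: clk:1→0
  (1Δ to stable)
t=4 Δ0: clk=0 w3=1 w5=0 w2=0 w0=1 w4=0 w1=1
  Δ1: clk:0→1
  Δ2: w5:0→1
  Δ3: w1:1→0
  Δ4: w0:1→0
  (4Δ to stable)
t=5 Δ0: clk=1 w3=1 w5=1 w2=0 w0=0 w4=0 w1=0
  Δ1: clk:1→0
  (1Δ to stable)
t=6 Δ0: clk=0 w3=1 w5=1 w2=0 w0=0 w4=0 w1=0
  Δ1: clk:0→1
  Δ2: w5:1→0
  Δ3: w1:0→1
  Δ4: w0:0→1
  (4Δ to stable)
t=7 Δ0: clk=1 w3=1 w5=0 w2=0 w0=1 w4=0 w1=1
  Δ1: clk:1→0
  (1Δ to stable)
t=8 Δ0: clk=0 w3=1 w5=0 w2=0 w0=1 w4=0 w1=1
  Δ1: clk:0→1
  Δ2: w5:0→1
  Δ3: w1:1→0
  Δ4: w0:1→0
  (4Δ to stable)
t=9 Δ0: clk=1 w3=1 w5=1 w2=0 w0=0 w4=0 w1=0
  Δ1: clk:1→0
  (1Δ to stable)
t=10 Δ0: clk=0 w3=1 w5=1 w2=0 w0=0 w4=0 w1=0
  Δ1: clk:0→1
  Δ2: w5:1→0
  Δ3: w1:0→1
  Δ4: w0:0→1
  (4Δ to stable)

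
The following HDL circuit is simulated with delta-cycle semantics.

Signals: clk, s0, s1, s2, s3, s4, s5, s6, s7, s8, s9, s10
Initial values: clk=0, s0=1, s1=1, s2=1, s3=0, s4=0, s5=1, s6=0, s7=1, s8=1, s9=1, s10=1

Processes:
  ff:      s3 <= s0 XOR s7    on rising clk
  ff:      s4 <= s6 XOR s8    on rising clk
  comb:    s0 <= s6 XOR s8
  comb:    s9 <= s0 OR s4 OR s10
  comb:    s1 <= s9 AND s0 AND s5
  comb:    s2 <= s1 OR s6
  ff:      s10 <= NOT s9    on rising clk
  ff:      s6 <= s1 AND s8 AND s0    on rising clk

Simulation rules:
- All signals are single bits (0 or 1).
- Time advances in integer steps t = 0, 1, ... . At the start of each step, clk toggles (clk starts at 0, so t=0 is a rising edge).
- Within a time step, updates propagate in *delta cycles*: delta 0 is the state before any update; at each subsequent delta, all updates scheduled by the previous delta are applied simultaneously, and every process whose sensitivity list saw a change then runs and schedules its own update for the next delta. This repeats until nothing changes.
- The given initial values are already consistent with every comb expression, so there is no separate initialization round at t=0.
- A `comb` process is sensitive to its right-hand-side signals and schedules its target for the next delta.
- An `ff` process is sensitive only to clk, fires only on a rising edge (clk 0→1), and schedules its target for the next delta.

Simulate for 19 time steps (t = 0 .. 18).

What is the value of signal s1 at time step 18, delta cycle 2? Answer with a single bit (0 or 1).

t=0 Δ0: s5=1 s8=1 s9=1 s10=1 s1=1 clk=0 s6=0 s2=1 s7=1 s3=0 s4=0 s0=1
  Δ1: clk:0→1
  Δ2: s10:1→0, s6:0→1, s4:0→1
  Δ3: s0:1→0
  Δ4: s1:1→0
  (4Δ to stable)
t=1 Δ0: s5=1 s8=1 s9=1 s10=0 s1=0 clk=1 s6=1 s2=1 s7=1 s3=0 s4=1 s0=0
  Δ1: clk:1→0
  (1Δ to stable)
t=2 Δ0: s5=1 s8=1 s9=1 s10=0 s1=0 clk=0 s6=1 s2=1 s7=1 s3=0 s4=1 s0=0
  Δ1: clk:0→1
  Δ2: s6:1→0, s3:0→1, s4:1→0
  Δ3: s9:1→0, s2:1→0, s0:0→1
  Δ4: s9:0→1
  Δ5: s1:0→1
  Δ6: s2:0→1
  (6Δ to stable)
t=3 Δ0: s5=1 s8=1 s9=1 s10=0 s1=1 clk=1 s6=0 s2=1 s7=1 s3=1 s4=0 s0=1
  Δ1: clk:1→0
  (1Δ to stable)
t=4 Δ0: s5=1 s8=1 s9=1 s10=0 s1=1 clk=0 s6=0 s2=1 s7=1 s3=1 s4=0 s0=1
  Δ1: clk:0→1
  Δ2: s6:0→1, s3:1→0, s4:0→1
  Δ3: s0:1→0
  Δ4: s1:1→0
  (4Δ to stable)
t=5 Δ0: s5=1 s8=1 s9=1 s10=0 s1=0 clk=1 s6=1 s2=1 s7=1 s3=0 s4=1 s0=0
  Δ1: clk:1→0
  (1Δ to stable)
t=6 Δ0: s5=1 s8=1 s9=1 s10=0 s1=0 clk=0 s6=1 s2=1 s7=1 s3=0 s4=1 s0=0
  Δ1: clk:0→1
  Δ2: s6:1→0, s3:0→1, s4:1→0
  Δ3: s9:1→0, s2:1→0, s0:0→1
  Δ4: s9:0→1
  Δ5: s1:0→1
  Δ6: s2:0→1
  (6Δ to stable)
t=7 Δ0: s5=1 s8=1 s9=1 s10=0 s1=1 clk=1 s6=0 s2=1 s7=1 s3=1 s4=0 s0=1
  Δ1: clk:1→0
  (1Δ to stable)
t=8 Δ0: s5=1 s8=1 s9=1 s10=0 s1=1 clk=0 s6=0 s2=1 s7=1 s3=1 s4=0 s0=1
  Δ1: clk:0→1
  Δ2: s6:0→1, s3:1→0, s4:0→1
  Δ3: s0:1→0
  Δ4: s1:1→0
  (4Δ to stable)
t=9 Δ0: s5=1 s8=1 s9=1 s10=0 s1=0 clk=1 s6=1 s2=1 s7=1 s3=0 s4=1 s0=0
  Δ1: clk:1→0
  (1Δ to stable)
t=10 Δ0: s5=1 s8=1 s9=1 s10=0 s1=0 clk=0 s6=1 s2=1 s7=1 s3=0 s4=1 s0=0
  Δ1: clk:0→1
  Δ2: s6:1→0, s3:0→1, s4:1→0
  Δ3: s9:1→0, s2:1→0, s0:0→1
  Δ4: s9:0→1
  Δ5: s1:0→1
  Δ6: s2:0→1
  (6Δ to stable)
t=11 Δ0: s5=1 s8=1 s9=1 s10=0 s1=1 clk=1 s6=0 s2=1 s7=1 s3=1 s4=0 s0=1
  Δ1: clk:1→0
  (1Δ to stable)
t=12 Δ0: s5=1 s8=1 s9=1 s10=0 s1=1 clk=0 s6=0 s2=1 s7=1 s3=1 s4=0 s0=1
  Δ1: clk:0→1
  Δ2: s6:0→1, s3:1→0, s4:0→1
  Δ3: s0:1→0
  Δ4: s1:1→0
  (4Δ to stable)
t=13 Δ0: s5=1 s8=1 s9=1 s10=0 s1=0 clk=1 s6=1 s2=1 s7=1 s3=0 s4=1 s0=0
  Δ1: clk:1→0
  (1Δ to stable)
t=14 Δ0: s5=1 s8=1 s9=1 s10=0 s1=0 clk=0 s6=1 s2=1 s7=1 s3=0 s4=1 s0=0
  Δ1: clk:0→1
  Δ2: s6:1→0, s3:0→1, s4:1→0
  Δ3: s9:1→0, s2:1→0, s0:0→1
  Δ4: s9:0→1
  Δ5: s1:0→1
  Δ6: s2:0→1
  (6Δ to stable)
t=15 Δ0: s5=1 s8=1 s9=1 s10=0 s1=1 clk=1 s6=0 s2=1 s7=1 s3=1 s4=0 s0=1
  Δ1: clk:1→0
  (1Δ to stable)
t=16 Δ0: s5=1 s8=1 s9=1 s10=0 s1=1 clk=0 s6=0 s2=1 s7=1 s3=1 s4=0 s0=1
  Δ1: clk:0→1
  Δ2: s6:0→1, s3:1→0, s4:0→1
  Δ3: s0:1→0
  Δ4: s1:1→0
  (4Δ to stable)
t=17 Δ0: s5=1 s8=1 s9=1 s10=0 s1=0 clk=1 s6=1 s2=1 s7=1 s3=0 s4=1 s0=0
  Δ1: clk:1→0
  (1Δ to stable)
t=18 Δ0: s5=1 s8=1 s9=1 s10=0 s1=0 clk=0 s6=1 s2=1 s7=1 s3=0 s4=1 s0=0
  Δ1: clk:0→1
  Δ2: s6:1→0, s3:0→1, s4:1→0
  Δ3: s9:1→0, s2:1→0, s0:0→1
  Δ4: s9:0→1
  Δ5: s1:0→1
  Δ6: s2:0→1
  (6Δ to stable)

0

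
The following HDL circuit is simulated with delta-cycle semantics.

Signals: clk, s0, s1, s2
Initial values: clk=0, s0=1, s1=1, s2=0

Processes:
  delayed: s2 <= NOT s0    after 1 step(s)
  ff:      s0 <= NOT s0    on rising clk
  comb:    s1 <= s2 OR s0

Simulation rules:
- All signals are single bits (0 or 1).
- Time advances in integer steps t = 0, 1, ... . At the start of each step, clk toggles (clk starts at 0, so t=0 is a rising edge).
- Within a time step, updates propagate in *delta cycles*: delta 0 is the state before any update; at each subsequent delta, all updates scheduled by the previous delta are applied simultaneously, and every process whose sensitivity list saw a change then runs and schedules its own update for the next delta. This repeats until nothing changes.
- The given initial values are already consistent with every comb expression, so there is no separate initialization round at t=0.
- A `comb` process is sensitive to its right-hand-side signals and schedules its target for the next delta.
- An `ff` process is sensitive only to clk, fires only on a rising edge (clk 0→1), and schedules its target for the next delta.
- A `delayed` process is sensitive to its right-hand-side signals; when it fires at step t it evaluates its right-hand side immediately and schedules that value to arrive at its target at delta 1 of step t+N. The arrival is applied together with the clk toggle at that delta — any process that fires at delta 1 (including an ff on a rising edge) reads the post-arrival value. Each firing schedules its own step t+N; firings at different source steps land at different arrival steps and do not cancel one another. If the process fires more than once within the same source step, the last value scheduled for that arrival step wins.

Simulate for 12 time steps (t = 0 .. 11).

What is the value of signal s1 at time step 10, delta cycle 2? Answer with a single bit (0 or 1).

[bits: clk,s1,s0,s2]
t=0: Δ0=0110 Δ1=1110 Δ2=1100 Δ3=1000 | 3Δ
t=1: Δ0=1000 Δ1=0001 Δ2=0101 | 2Δ
t=2: Δ0=0101 Δ1=1101 Δ2=1111 | 2Δ
t=3: Δ0=1111 Δ1=0110 | 1Δ
t=4: Δ0=0110 Δ1=1110 Δ2=1100 Δ3=1000 | 3Δ
t=5: Δ0=1000 Δ1=0001 Δ2=0101 | 2Δ
t=6: Δ0=0101 Δ1=1101 Δ2=1111 | 2Δ
t=7: Δ0=1111 Δ1=0110 | 1Δ
t=8: Δ0=0110 Δ1=1110 Δ2=1100 Δ3=1000 | 3Δ
t=9: Δ0=1000 Δ1=0001 Δ2=0101 | 2Δ
t=10: Δ0=0101 Δ1=1101 Δ2=1111 | 2Δ
t=11: Δ0=1111 Δ1=0110 | 1Δ

1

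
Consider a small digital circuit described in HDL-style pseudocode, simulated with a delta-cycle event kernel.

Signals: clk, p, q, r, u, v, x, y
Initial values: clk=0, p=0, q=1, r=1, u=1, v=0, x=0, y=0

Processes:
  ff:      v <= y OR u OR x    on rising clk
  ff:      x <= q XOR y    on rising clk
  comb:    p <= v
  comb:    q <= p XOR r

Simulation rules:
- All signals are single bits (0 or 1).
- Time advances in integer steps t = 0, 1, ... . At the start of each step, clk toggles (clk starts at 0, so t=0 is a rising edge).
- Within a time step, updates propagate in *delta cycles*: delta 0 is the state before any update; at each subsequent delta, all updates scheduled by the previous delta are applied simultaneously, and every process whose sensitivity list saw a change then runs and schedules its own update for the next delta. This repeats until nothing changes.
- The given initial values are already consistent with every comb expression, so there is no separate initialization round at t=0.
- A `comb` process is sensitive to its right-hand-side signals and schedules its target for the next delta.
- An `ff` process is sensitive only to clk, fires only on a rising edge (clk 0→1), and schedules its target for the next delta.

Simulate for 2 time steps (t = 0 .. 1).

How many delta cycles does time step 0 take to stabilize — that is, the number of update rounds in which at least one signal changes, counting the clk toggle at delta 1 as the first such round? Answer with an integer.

4

t=0 Δ0: p=0 y=0 u=1 v=0 clk=0 q=1 x=0 r=1
  Δ1: clk:0→1
  Δ2: v:0→1, x:0→1
  Δ3: p:0→1
  Δ4: q:1→0
  (4Δ to stable)
t=1 Δ0: p=1 y=0 u=1 v=1 clk=1 q=0 x=1 r=1
  Δ1: clk:1→0
  (1Δ to stable)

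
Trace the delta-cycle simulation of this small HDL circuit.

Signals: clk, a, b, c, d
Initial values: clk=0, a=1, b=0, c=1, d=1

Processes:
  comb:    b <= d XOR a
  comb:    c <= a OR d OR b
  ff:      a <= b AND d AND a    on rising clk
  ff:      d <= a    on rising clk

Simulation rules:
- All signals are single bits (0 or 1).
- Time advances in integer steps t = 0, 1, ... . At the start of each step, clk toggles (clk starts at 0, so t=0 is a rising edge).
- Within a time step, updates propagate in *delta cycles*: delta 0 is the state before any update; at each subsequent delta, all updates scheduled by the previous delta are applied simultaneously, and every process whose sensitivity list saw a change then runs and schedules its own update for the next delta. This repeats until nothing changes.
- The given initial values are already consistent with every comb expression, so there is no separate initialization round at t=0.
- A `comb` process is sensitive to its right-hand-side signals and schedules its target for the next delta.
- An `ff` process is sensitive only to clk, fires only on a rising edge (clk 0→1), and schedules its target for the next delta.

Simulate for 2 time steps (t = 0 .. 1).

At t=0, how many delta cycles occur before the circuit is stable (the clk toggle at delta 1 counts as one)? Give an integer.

t0.Δ0 b=0 clk=0 a=1 c=1 d=1
t0.Δ1 b=0 clk=1 a=1 c=1 d=1
t0.Δ2 b=0 clk=1 a=0 c=1 d=1
t0.Δ3 b=1 clk=1 a=0 c=1 d=1
t1.Δ0 b=1 clk=1 a=0 c=1 d=1
t1.Δ1 b=1 clk=0 a=0 c=1 d=1

3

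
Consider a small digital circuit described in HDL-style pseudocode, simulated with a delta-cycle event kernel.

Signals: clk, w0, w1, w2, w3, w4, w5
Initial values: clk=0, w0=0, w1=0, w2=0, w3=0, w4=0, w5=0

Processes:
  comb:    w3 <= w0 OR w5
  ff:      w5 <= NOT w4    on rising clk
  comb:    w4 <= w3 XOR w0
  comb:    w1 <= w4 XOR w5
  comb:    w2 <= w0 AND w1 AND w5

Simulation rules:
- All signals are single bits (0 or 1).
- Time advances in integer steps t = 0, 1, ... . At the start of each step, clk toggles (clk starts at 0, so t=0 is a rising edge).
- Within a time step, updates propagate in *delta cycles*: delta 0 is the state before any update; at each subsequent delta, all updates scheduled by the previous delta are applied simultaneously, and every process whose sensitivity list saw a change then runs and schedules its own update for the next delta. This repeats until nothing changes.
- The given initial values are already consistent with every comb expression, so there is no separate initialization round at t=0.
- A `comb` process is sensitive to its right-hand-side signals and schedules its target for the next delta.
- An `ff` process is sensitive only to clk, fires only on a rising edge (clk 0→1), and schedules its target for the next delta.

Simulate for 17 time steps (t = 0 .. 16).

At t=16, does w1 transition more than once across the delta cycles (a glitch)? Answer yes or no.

t0.Δ0 w0=0 w2=0 clk=0 w4=0 w1=0 w5=0 w3=0
t0.Δ1 w0=0 w2=0 clk=1 w4=0 w1=0 w5=0 w3=0
t0.Δ2 w0=0 w2=0 clk=1 w4=0 w1=0 w5=1 w3=0
t0.Δ3 w0=0 w2=0 clk=1 w4=0 w1=1 w5=1 w3=1
t0.Δ4 w0=0 w2=0 clk=1 w4=1 w1=1 w5=1 w3=1
t0.Δ5 w0=0 w2=0 clk=1 w4=1 w1=0 w5=1 w3=1
t1.Δ0 w0=0 w2=0 clk=1 w4=1 w1=0 w5=1 w3=1
t1.Δ1 w0=0 w2=0 clk=0 w4=1 w1=0 w5=1 w3=1
t2.Δ0 w0=0 w2=0 clk=0 w4=1 w1=0 w5=1 w3=1
t2.Δ1 w0=0 w2=0 clk=1 w4=1 w1=0 w5=1 w3=1
t2.Δ2 w0=0 w2=0 clk=1 w4=1 w1=0 w5=0 w3=1
t2.Δ3 w0=0 w2=0 clk=1 w4=1 w1=1 w5=0 w3=0
t2.Δ4 w0=0 w2=0 clk=1 w4=0 w1=1 w5=0 w3=0
t2.Δ5 w0=0 w2=0 clk=1 w4=0 w1=0 w5=0 w3=0
t3.Δ0 w0=0 w2=0 clk=1 w4=0 w1=0 w5=0 w3=0
t3.Δ1 w0=0 w2=0 clk=0 w4=0 w1=0 w5=0 w3=0
t4.Δ0 w0=0 w2=0 clk=0 w4=0 w1=0 w5=0 w3=0
t4.Δ1 w0=0 w2=0 clk=1 w4=0 w1=0 w5=0 w3=0
t4.Δ2 w0=0 w2=0 clk=1 w4=0 w1=0 w5=1 w3=0
t4.Δ3 w0=0 w2=0 clk=1 w4=0 w1=1 w5=1 w3=1
t4.Δ4 w0=0 w2=0 clk=1 w4=1 w1=1 w5=1 w3=1
t4.Δ5 w0=0 w2=0 clk=1 w4=1 w1=0 w5=1 w3=1
t5.Δ0 w0=0 w2=0 clk=1 w4=1 w1=0 w5=1 w3=1
t5.Δ1 w0=0 w2=0 clk=0 w4=1 w1=0 w5=1 w3=1
t6.Δ0 w0=0 w2=0 clk=0 w4=1 w1=0 w5=1 w3=1
t6.Δ1 w0=0 w2=0 clk=1 w4=1 w1=0 w5=1 w3=1
t6.Δ2 w0=0 w2=0 clk=1 w4=1 w1=0 w5=0 w3=1
t6.Δ3 w0=0 w2=0 clk=1 w4=1 w1=1 w5=0 w3=0
t6.Δ4 w0=0 w2=0 clk=1 w4=0 w1=1 w5=0 w3=0
t6.Δ5 w0=0 w2=0 clk=1 w4=0 w1=0 w5=0 w3=0
t7.Δ0 w0=0 w2=0 clk=1 w4=0 w1=0 w5=0 w3=0
t7.Δ1 w0=0 w2=0 clk=0 w4=0 w1=0 w5=0 w3=0
t8.Δ0 w0=0 w2=0 clk=0 w4=0 w1=0 w5=0 w3=0
t8.Δ1 w0=0 w2=0 clk=1 w4=0 w1=0 w5=0 w3=0
t8.Δ2 w0=0 w2=0 clk=1 w4=0 w1=0 w5=1 w3=0
t8.Δ3 w0=0 w2=0 clk=1 w4=0 w1=1 w5=1 w3=1
t8.Δ4 w0=0 w2=0 clk=1 w4=1 w1=1 w5=1 w3=1
t8.Δ5 w0=0 w2=0 clk=1 w4=1 w1=0 w5=1 w3=1
t9.Δ0 w0=0 w2=0 clk=1 w4=1 w1=0 w5=1 w3=1
t9.Δ1 w0=0 w2=0 clk=0 w4=1 w1=0 w5=1 w3=1
t10.Δ0 w0=0 w2=0 clk=0 w4=1 w1=0 w5=1 w3=1
t10.Δ1 w0=0 w2=0 clk=1 w4=1 w1=0 w5=1 w3=1
t10.Δ2 w0=0 w2=0 clk=1 w4=1 w1=0 w5=0 w3=1
t10.Δ3 w0=0 w2=0 clk=1 w4=1 w1=1 w5=0 w3=0
t10.Δ4 w0=0 w2=0 clk=1 w4=0 w1=1 w5=0 w3=0
t10.Δ5 w0=0 w2=0 clk=1 w4=0 w1=0 w5=0 w3=0
t11.Δ0 w0=0 w2=0 clk=1 w4=0 w1=0 w5=0 w3=0
t11.Δ1 w0=0 w2=0 clk=0 w4=0 w1=0 w5=0 w3=0
t12.Δ0 w0=0 w2=0 clk=0 w4=0 w1=0 w5=0 w3=0
t12.Δ1 w0=0 w2=0 clk=1 w4=0 w1=0 w5=0 w3=0
t12.Δ2 w0=0 w2=0 clk=1 w4=0 w1=0 w5=1 w3=0
t12.Δ3 w0=0 w2=0 clk=1 w4=0 w1=1 w5=1 w3=1
t12.Δ4 w0=0 w2=0 clk=1 w4=1 w1=1 w5=1 w3=1
t12.Δ5 w0=0 w2=0 clk=1 w4=1 w1=0 w5=1 w3=1
t13.Δ0 w0=0 w2=0 clk=1 w4=1 w1=0 w5=1 w3=1
t13.Δ1 w0=0 w2=0 clk=0 w4=1 w1=0 w5=1 w3=1
t14.Δ0 w0=0 w2=0 clk=0 w4=1 w1=0 w5=1 w3=1
t14.Δ1 w0=0 w2=0 clk=1 w4=1 w1=0 w5=1 w3=1
t14.Δ2 w0=0 w2=0 clk=1 w4=1 w1=0 w5=0 w3=1
t14.Δ3 w0=0 w2=0 clk=1 w4=1 w1=1 w5=0 w3=0
t14.Δ4 w0=0 w2=0 clk=1 w4=0 w1=1 w5=0 w3=0
t14.Δ5 w0=0 w2=0 clk=1 w4=0 w1=0 w5=0 w3=0
t15.Δ0 w0=0 w2=0 clk=1 w4=0 w1=0 w5=0 w3=0
t15.Δ1 w0=0 w2=0 clk=0 w4=0 w1=0 w5=0 w3=0
t16.Δ0 w0=0 w2=0 clk=0 w4=0 w1=0 w5=0 w3=0
t16.Δ1 w0=0 w2=0 clk=1 w4=0 w1=0 w5=0 w3=0
t16.Δ2 w0=0 w2=0 clk=1 w4=0 w1=0 w5=1 w3=0
t16.Δ3 w0=0 w2=0 clk=1 w4=0 w1=1 w5=1 w3=1
t16.Δ4 w0=0 w2=0 clk=1 w4=1 w1=1 w5=1 w3=1
t16.Δ5 w0=0 w2=0 clk=1 w4=1 w1=0 w5=1 w3=1

yes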